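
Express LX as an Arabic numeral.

LX: L=50, X=10
50 + 10 = 60

60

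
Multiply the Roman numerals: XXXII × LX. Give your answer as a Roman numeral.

XXXII = 32
LX = 60
32 × 60 = 1920

MCMXX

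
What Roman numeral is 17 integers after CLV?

CLV = 155
155 + 17 = 172

CLXXII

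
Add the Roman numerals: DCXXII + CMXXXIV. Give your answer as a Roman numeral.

DCXXII = 622
CMXXXIV = 934
622 + 934 = 1556

MDLVI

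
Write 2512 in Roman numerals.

Convert 2512 to Roman numerals:
  2512 contains 2×1000 (MM)
  512 contains 1×500 (D)
  12 contains 1×10 (X)
  2 contains 2×1 (II)

MMDXII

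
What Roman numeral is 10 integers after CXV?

CXV = 115
115 + 10 = 125

CXXV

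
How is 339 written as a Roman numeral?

Convert 339 to Roman numerals:
  339 contains 3×100 (CCC)
  39 contains 3×10 (XXX)
  9 contains 1×9 (IX)

CCCXXXIX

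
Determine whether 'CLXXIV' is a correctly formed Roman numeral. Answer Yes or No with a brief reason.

'CLXXIV': Check the rules: uses only the symbols I, V, X, L, C, D, M; no symbol is repeated more than three times in a row; V, L and D each appear at most once; the only place a smaller symbol precedes a larger one is the allowed subtractive pair IV, the symbol right after such a pair (if any) is smaller than the pair's first symbol, and otherwise the values never increase from left to right. Value: C (100) + L (50) + X (10) + X (10) + IV (4) = 174. So it is a valid standard Roman numeral.

Yes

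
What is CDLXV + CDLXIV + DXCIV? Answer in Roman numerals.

CDLXV = 465, CDLXIV = 464, DXCIV = 594
465 + 464 = 929
929 + 594 = 1523

MDXXIII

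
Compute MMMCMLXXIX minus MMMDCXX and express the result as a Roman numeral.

MMMCMLXXIX = 3979
MMMDCXX = 3620
3979 - 3620 = 359

CCCLIX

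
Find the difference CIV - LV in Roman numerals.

CIV = 104
LV = 55
104 - 55 = 49

XLIX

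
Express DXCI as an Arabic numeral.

DXCI: D=500, XC=90, I=1
500 + 90 + 1 = 591

591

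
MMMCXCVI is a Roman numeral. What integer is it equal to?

MMMCXCVI: M=1000, M=1000, M=1000, C=100, XC=90, V=5, I=1
1000 + 1000 + 1000 + 100 + 90 + 5 + 1 = 3196

3196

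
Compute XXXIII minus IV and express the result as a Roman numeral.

XXXIII = 33
IV = 4
33 - 4 = 29

XXIX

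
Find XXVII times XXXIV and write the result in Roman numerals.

XXVII = 27
XXXIV = 34
27 × 34 = 918

CMXVIII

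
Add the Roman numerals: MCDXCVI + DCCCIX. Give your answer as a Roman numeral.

MCDXCVI = 1496
DCCCIX = 809
1496 + 809 = 2305

MMCCCV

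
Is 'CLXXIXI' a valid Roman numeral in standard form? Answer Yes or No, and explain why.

'CLXXIXI': I cannot come right after the subtractive pair IX: once I is subtracted in IX, the next symbol must be smaller than I

No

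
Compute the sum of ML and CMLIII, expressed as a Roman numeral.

ML = 1050
CMLIII = 953
1050 + 953 = 2003

MMIII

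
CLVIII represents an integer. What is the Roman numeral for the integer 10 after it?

CLVIII = 158
158 + 10 = 168

CLXVIII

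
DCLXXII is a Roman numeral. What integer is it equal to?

DCLXXII: D=500, C=100, L=50, X=10, X=10, I=1, I=1
500 + 100 + 50 + 10 + 10 + 1 + 1 = 672

672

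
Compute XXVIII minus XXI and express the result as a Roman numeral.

XXVIII = 28
XXI = 21
28 - 21 = 7

VII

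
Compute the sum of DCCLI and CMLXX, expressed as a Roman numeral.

DCCLI = 751
CMLXX = 970
751 + 970 = 1721

MDCCXXI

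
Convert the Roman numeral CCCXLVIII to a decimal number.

CCCXLVIII: C=100, C=100, C=100, XL=40, V=5, I=1, I=1, I=1
100 + 100 + 100 + 40 + 5 + 1 + 1 + 1 = 348

348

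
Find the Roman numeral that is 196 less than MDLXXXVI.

MDLXXXVI = 1586
1586 - 196 = 1390

MCCCXC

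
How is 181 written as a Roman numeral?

Convert 181 to Roman numerals:
  181 contains 1×100 (C)
  81 contains 1×50 (L)
  31 contains 3×10 (XXX)
  1 contains 1×1 (I)

CLXXXI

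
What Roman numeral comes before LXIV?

LXIV = 64, so the previous integer is 64 - 1 = 63

LXIII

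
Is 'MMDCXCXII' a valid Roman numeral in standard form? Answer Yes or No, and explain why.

'MMDCXCXII': X cannot come right after the subtractive pair XC: once X is subtracted in XC, the next symbol must be smaller than X

No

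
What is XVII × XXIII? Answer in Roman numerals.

XVII = 17
XXIII = 23
17 × 23 = 391

CCCXCI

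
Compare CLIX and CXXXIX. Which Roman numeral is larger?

CLIX = 159
CXXXIX = 139
159 is larger

CLIX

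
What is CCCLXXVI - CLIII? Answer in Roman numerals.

CCCLXXVI = 376
CLIII = 153
376 - 153 = 223

CCXXIII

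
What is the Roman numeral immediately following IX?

IX = 9, so the next integer is 9 + 1 = 10

X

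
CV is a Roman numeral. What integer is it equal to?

CV: C=100, V=5
100 + 5 = 105

105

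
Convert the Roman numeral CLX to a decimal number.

CLX: C=100, L=50, X=10
100 + 50 + 10 = 160

160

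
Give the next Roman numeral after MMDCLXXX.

MMDCLXXX = 2680, so the next integer is 2680 + 1 = 2681

MMDCLXXXI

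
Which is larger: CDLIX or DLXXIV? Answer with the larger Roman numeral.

CDLIX = 459
DLXXIV = 574
574 is larger

DLXXIV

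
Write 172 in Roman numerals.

Convert 172 to Roman numerals:
  172 contains 1×100 (C)
  72 contains 1×50 (L)
  22 contains 2×10 (XX)
  2 contains 2×1 (II)

CLXXII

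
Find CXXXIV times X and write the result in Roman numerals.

CXXXIV = 134
X = 10
134 × 10 = 1340

MCCCXL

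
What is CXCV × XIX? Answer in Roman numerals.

CXCV = 195
XIX = 19
195 × 19 = 3705

MMMDCCV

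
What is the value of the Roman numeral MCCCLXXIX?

MCCCLXXIX: M=1000, C=100, C=100, C=100, L=50, X=10, X=10, IX=9
1000 + 100 + 100 + 100 + 50 + 10 + 10 + 9 = 1379

1379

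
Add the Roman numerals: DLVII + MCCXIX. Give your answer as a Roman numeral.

DLVII = 557
MCCXIX = 1219
557 + 1219 = 1776

MDCCLXXVI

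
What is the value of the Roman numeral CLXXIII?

CLXXIII: C=100, L=50, X=10, X=10, I=1, I=1, I=1
100 + 50 + 10 + 10 + 1 + 1 + 1 = 173

173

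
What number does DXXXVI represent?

DXXXVI: D=500, X=10, X=10, X=10, V=5, I=1
500 + 10 + 10 + 10 + 5 + 1 = 536

536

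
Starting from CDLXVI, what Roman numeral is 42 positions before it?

CDLXVI = 466
466 - 42 = 424

CDXXIV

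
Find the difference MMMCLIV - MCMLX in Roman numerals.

MMMCLIV = 3154
MCMLX = 1960
3154 - 1960 = 1194

MCXCIV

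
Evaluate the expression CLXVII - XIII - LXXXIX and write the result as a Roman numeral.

CLXVII = 167, XIII = 13, LXXXIX = 89
167 - 13 = 154
154 - 89 = 65

LXV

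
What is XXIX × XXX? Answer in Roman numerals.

XXIX = 29
XXX = 30
29 × 30 = 870

DCCCLXX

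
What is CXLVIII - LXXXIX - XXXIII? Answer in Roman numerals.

CXLVIII = 148, LXXXIX = 89, XXXIII = 33
148 - 89 = 59
59 - 33 = 26

XXVI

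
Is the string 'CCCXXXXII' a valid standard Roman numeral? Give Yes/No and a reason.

'CCCXXXXII': More than 3 consecutive X's

No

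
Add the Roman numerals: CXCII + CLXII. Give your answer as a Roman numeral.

CXCII = 192
CLXII = 162
192 + 162 = 354

CCCLIV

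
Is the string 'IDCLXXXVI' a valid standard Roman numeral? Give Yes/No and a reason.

'IDCLXXXVI': Invalid subtractive combination: ID

No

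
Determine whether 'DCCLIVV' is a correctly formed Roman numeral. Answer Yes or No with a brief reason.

'DCCLIVV': V should not appear more than once

No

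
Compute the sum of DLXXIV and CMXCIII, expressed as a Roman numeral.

DLXXIV = 574
CMXCIII = 993
574 + 993 = 1567

MDLXVII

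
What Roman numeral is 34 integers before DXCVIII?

DXCVIII = 598
598 - 34 = 564

DLXIV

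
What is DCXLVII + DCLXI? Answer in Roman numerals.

DCXLVII = 647
DCLXI = 661
647 + 661 = 1308

MCCCVIII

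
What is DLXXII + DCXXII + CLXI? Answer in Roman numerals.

DLXXII = 572, DCXXII = 622, CLXI = 161
572 + 622 = 1194
1194 + 161 = 1355

MCCCLV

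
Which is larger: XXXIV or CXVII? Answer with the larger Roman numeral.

XXXIV = 34
CXVII = 117
117 is larger

CXVII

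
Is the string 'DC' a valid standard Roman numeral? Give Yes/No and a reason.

'DC': Check the rules: uses only the symbols I, V, X, L, C, D, M; no symbol is repeated more than three times in a row; V, L and D each appear at most once; no smaller symbol precedes a larger one (values never increase from left to right). Value: D (500) + C (100) = 600. So it is a valid standard Roman numeral.

Yes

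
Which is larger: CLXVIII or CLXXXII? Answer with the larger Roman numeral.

CLXVIII = 168
CLXXXII = 182
182 is larger

CLXXXII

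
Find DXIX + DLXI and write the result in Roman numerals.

DXIX = 519
DLXI = 561
519 + 561 = 1080

MLXXX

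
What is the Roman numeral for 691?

Convert 691 to Roman numerals:
  691 contains 1×500 (D)
  191 contains 1×100 (C)
  91 contains 1×90 (XC)
  1 contains 1×1 (I)

DCXCI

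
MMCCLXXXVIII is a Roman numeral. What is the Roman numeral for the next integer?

MMCCLXXXVIII = 2288; next is 2289

MMCCLXXXIX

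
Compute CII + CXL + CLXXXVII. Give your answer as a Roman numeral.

CII = 102, CXL = 140, CLXXXVII = 187
102 + 140 = 242
242 + 187 = 429

CDXXIX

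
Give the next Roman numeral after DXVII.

DXVII = 517; next is 518

DXVIII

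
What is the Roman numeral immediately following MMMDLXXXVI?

MMMDLXXXVI = 3586, so the next integer is 3586 + 1 = 3587

MMMDLXXXVII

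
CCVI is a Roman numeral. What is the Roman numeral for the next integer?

CCVI = 206; next is 207

CCVII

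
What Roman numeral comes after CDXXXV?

CDXXXV = 435, so the next integer is 435 + 1 = 436

CDXXXVI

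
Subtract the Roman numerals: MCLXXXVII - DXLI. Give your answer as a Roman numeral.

MCLXXXVII = 1187
DXLI = 541
1187 - 541 = 646

DCXLVI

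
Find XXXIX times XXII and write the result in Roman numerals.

XXXIX = 39
XXII = 22
39 × 22 = 858

DCCCLVIII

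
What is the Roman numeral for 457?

Convert 457 to Roman numerals:
  457 contains 1×400 (CD)
  57 contains 1×50 (L)
  7 contains 1×5 (V)
  2 contains 2×1 (II)

CDLVII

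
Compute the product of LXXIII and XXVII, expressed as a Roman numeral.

LXXIII = 73
XXVII = 27
73 × 27 = 1971

MCMLXXI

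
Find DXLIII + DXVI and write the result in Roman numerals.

DXLIII = 543
DXVI = 516
543 + 516 = 1059

MLIX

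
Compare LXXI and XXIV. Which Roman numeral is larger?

LXXI = 71
XXIV = 24
71 is larger

LXXI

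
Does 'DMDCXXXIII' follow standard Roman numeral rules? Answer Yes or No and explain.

'DMDCXXXIII': D should not appear more than once

No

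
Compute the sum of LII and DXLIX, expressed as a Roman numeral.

LII = 52
DXLIX = 549
52 + 549 = 601

DCI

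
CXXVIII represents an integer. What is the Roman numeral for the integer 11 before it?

CXXVIII = 128
128 - 11 = 117

CXVII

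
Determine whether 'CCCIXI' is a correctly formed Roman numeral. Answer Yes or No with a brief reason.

'CCCIXI': I cannot come right after the subtractive pair IX: once I is subtracted in IX, the next symbol must be smaller than I

No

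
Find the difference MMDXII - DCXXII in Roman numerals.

MMDXII = 2512
DCXXII = 622
2512 - 622 = 1890

MDCCCXC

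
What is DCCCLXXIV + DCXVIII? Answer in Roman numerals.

DCCCLXXIV = 874
DCXVIII = 618
874 + 618 = 1492

MCDXCII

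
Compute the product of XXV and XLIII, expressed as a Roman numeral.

XXV = 25
XLIII = 43
25 × 43 = 1075

MLXXV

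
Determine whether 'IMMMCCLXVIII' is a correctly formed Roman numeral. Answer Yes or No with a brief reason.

'IMMMCCLXVIII': Invalid subtractive combination: IM

No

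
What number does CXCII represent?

CXCII: C=100, XC=90, I=1, I=1
100 + 90 + 1 + 1 = 192

192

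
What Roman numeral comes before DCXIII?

DCXIII = 613, so the previous integer is 613 - 1 = 612

DCXII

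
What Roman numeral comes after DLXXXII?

DLXXXII = 582; next is 583

DLXXXIII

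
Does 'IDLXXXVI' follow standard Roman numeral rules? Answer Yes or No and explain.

'IDLXXXVI': Invalid subtractive combination: ID

No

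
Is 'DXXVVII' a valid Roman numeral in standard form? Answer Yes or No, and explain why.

'DXXVVII': V should not appear more than once

No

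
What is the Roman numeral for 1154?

Convert 1154 to Roman numerals:
  1154 contains 1×1000 (M)
  154 contains 1×100 (C)
  54 contains 1×50 (L)
  4 contains 1×4 (IV)

MCLIV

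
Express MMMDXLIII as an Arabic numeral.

MMMDXLIII: M=1000, M=1000, M=1000, D=500, XL=40, I=1, I=1, I=1
1000 + 1000 + 1000 + 500 + 40 + 1 + 1 + 1 = 3543

3543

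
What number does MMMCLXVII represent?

MMMCLXVII: M=1000, M=1000, M=1000, C=100, L=50, X=10, V=5, I=1, I=1
1000 + 1000 + 1000 + 100 + 50 + 10 + 5 + 1 + 1 = 3167

3167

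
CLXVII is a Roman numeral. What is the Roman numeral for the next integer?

CLXVII = 167; next is 168

CLXVIII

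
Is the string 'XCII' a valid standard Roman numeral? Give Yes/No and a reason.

'XCII': Check the rules: uses only the symbols I, V, X, L, C, D, M; no symbol is repeated more than three times in a row; V, L and D each appear at most once; the only place a smaller symbol precedes a larger one is the allowed subtractive pair XC, the symbol right after such a pair (if any) is smaller than the pair's first symbol, and otherwise the values never increase from left to right. Value: XC (90) + I (1) + I (1) = 92. So it is a valid standard Roman numeral.

Yes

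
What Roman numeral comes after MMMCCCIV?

MMMCCCIV = 3304; next is 3305

MMMCCCV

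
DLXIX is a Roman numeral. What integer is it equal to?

DLXIX: D=500, L=50, X=10, IX=9
500 + 50 + 10 + 9 = 569

569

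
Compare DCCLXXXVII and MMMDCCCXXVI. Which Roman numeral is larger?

DCCLXXXVII = 787
MMMDCCCXXVI = 3826
3826 is larger

MMMDCCCXXVI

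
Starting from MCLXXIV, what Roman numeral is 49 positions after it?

MCLXXIV = 1174
1174 + 49 = 1223

MCCXXIII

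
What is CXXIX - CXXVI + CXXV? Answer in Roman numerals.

CXXIX = 129, CXXVI = 126, CXXV = 125
129 - 126 = 3
3 + 125 = 128

CXXVIII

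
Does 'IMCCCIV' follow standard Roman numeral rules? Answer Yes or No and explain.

'IMCCCIV': Invalid subtractive combination: IM

No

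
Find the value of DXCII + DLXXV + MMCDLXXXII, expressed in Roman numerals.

DXCII = 592, DLXXV = 575, MMCDLXXXII = 2482
592 + 575 = 1167
1167 + 2482 = 3649

MMMDCXLIX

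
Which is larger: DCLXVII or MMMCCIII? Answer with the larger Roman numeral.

DCLXVII = 667
MMMCCIII = 3203
3203 is larger

MMMCCIII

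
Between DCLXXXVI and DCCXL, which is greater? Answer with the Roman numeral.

DCLXXXVI = 686
DCCXL = 740
740 is larger

DCCXL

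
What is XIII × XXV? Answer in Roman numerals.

XIII = 13
XXV = 25
13 × 25 = 325

CCCXXV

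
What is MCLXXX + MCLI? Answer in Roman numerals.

MCLXXX = 1180
MCLI = 1151
1180 + 1151 = 2331

MMCCCXXXI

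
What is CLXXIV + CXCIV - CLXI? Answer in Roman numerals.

CLXXIV = 174, CXCIV = 194, CLXI = 161
174 + 194 = 368
368 - 161 = 207

CCVII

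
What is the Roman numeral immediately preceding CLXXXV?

CLXXXV = 185, so the previous integer is 185 - 1 = 184

CLXXXIV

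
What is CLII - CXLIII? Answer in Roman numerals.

CLII = 152
CXLIII = 143
152 - 143 = 9

IX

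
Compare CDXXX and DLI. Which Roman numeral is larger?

CDXXX = 430
DLI = 551
551 is larger

DLI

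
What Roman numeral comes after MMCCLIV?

MMCCLIV = 2254; next is 2255

MMCCLV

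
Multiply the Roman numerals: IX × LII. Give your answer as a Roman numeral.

IX = 9
LII = 52
9 × 52 = 468

CDLXVIII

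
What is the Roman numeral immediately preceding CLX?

CLX = 160; previous is 159

CLIX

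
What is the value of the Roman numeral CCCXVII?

CCCXVII: C=100, C=100, C=100, X=10, V=5, I=1, I=1
100 + 100 + 100 + 10 + 5 + 1 + 1 = 317

317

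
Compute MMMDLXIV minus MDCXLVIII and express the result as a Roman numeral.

MMMDLXIV = 3564
MDCXLVIII = 1648
3564 - 1648 = 1916

MCMXVI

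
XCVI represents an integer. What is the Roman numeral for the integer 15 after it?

XCVI = 96
96 + 15 = 111

CXI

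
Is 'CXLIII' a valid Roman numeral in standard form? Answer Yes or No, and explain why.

'CXLIII': Check the rules: uses only the symbols I, V, X, L, C, D, M; no symbol is repeated more than three times in a row; V, L and D each appear at most once; the only place a smaller symbol precedes a larger one is the allowed subtractive pair XL, the symbol right after such a pair (if any) is smaller than the pair's first symbol, and otherwise the values never increase from left to right. Value: C (100) + XL (40) + I (1) + I (1) + I (1) = 143. So it is a valid standard Roman numeral.

Yes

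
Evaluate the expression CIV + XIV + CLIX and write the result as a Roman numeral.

CIV = 104, XIV = 14, CLIX = 159
104 + 14 = 118
118 + 159 = 277

CCLXXVII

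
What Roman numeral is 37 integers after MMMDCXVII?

MMMDCXVII = 3617
3617 + 37 = 3654

MMMDCLIV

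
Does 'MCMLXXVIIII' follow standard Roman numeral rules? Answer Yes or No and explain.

'MCMLXXVIIII': More than 3 consecutive I's

No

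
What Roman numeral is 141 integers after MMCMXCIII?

MMCMXCIII = 2993
2993 + 141 = 3134

MMMCXXXIV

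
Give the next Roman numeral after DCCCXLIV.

DCCCXLIV = 844, so the next integer is 844 + 1 = 845

DCCCXLV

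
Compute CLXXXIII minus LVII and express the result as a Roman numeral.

CLXXXIII = 183
LVII = 57
183 - 57 = 126

CXXVI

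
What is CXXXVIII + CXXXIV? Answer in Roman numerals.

CXXXVIII = 138
CXXXIV = 134
138 + 134 = 272

CCLXXII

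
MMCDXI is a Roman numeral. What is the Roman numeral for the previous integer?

MMCDXI = 2411, so the previous integer is 2411 - 1 = 2410

MMCDX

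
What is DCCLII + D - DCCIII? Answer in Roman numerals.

DCCLII = 752, D = 500, DCCIII = 703
752 + 500 = 1252
1252 - 703 = 549

DXLIX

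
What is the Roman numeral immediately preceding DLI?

DLI = 551, so the previous integer is 551 - 1 = 550

DL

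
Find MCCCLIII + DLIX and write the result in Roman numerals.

MCCCLIII = 1353
DLIX = 559
1353 + 559 = 1912

MCMXII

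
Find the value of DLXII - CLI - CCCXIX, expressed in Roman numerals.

DLXII = 562, CLI = 151, CCCXIX = 319
562 - 151 = 411
411 - 319 = 92

XCII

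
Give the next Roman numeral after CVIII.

CVIII = 108; next is 109

CIX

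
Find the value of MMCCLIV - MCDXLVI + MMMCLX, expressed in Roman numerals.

MMCCLIV = 2254, MCDXLVI = 1446, MMMCLX = 3160
2254 - 1446 = 808
808 + 3160 = 3968

MMMCMLXVIII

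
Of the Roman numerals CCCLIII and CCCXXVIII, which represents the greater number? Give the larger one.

CCCLIII = 353
CCCXXVIII = 328
353 is larger

CCCLIII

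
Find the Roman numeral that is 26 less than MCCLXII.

MCCLXII = 1262
1262 - 26 = 1236

MCCXXXVI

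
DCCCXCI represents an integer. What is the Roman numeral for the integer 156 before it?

DCCCXCI = 891
891 - 156 = 735

DCCXXXV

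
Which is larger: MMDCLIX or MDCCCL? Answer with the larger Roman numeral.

MMDCLIX = 2659
MDCCCL = 1850
2659 is larger

MMDCLIX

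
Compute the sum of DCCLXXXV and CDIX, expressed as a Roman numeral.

DCCLXXXV = 785
CDIX = 409
785 + 409 = 1194

MCXCIV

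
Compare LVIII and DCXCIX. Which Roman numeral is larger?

LVIII = 58
DCXCIX = 699
699 is larger

DCXCIX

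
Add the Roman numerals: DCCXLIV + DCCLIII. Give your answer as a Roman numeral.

DCCXLIV = 744
DCCLIII = 753
744 + 753 = 1497

MCDXCVII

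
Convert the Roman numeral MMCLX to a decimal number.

MMCLX: M=1000, M=1000, C=100, L=50, X=10
1000 + 1000 + 100 + 50 + 10 = 2160

2160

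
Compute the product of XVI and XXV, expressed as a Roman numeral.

XVI = 16
XXV = 25
16 × 25 = 400

CD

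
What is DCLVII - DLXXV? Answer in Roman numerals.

DCLVII = 657
DLXXV = 575
657 - 575 = 82

LXXXII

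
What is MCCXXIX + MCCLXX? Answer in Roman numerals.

MCCXXIX = 1229
MCCLXX = 1270
1229 + 1270 = 2499

MMCDXCIX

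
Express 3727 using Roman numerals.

Convert 3727 to Roman numerals:
  3727 contains 3×1000 (MMM)
  727 contains 1×500 (D)
  227 contains 2×100 (CC)
  27 contains 2×10 (XX)
  7 contains 1×5 (V)
  2 contains 2×1 (II)

MMMDCCXXVII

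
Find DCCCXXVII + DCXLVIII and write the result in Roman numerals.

DCCCXXVII = 827
DCXLVIII = 648
827 + 648 = 1475

MCDLXXV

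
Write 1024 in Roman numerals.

Convert 1024 to Roman numerals:
  1024 contains 1×1000 (M)
  24 contains 2×10 (XX)
  4 contains 1×4 (IV)

MXXIV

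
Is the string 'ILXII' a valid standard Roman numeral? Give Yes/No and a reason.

'ILXII': Invalid subtractive combination: IL

No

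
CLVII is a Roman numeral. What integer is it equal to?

CLVII: C=100, L=50, V=5, I=1, I=1
100 + 50 + 5 + 1 + 1 = 157

157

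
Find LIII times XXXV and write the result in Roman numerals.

LIII = 53
XXXV = 35
53 × 35 = 1855

MDCCCLV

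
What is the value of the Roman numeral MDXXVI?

MDXXVI: M=1000, D=500, X=10, X=10, V=5, I=1
1000 + 500 + 10 + 10 + 5 + 1 = 1526

1526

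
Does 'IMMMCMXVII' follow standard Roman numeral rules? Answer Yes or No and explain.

'IMMMCMXVII': Invalid subtractive combination: IM

No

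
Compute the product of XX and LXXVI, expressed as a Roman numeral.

XX = 20
LXXVI = 76
20 × 76 = 1520

MDXX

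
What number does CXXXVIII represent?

CXXXVIII: C=100, X=10, X=10, X=10, V=5, I=1, I=1, I=1
100 + 10 + 10 + 10 + 5 + 1 + 1 + 1 = 138

138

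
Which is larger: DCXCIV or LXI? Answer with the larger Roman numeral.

DCXCIV = 694
LXI = 61
694 is larger

DCXCIV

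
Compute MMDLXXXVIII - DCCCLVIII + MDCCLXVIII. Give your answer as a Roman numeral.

MMDLXXXVIII = 2588, DCCCLVIII = 858, MDCCLXVIII = 1768
2588 - 858 = 1730
1730 + 1768 = 3498

MMMCDXCVIII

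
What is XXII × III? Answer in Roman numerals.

XXII = 22
III = 3
22 × 3 = 66

LXVI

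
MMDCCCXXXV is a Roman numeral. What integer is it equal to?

MMDCCCXXXV: M=1000, M=1000, D=500, C=100, C=100, C=100, X=10, X=10, X=10, V=5
1000 + 1000 + 500 + 100 + 100 + 100 + 10 + 10 + 10 + 5 = 2835

2835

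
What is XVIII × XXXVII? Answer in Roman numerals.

XVIII = 18
XXXVII = 37
18 × 37 = 666

DCLXVI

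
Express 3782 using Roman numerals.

Convert 3782 to Roman numerals:
  3782 contains 3×1000 (MMM)
  782 contains 1×500 (D)
  282 contains 2×100 (CC)
  82 contains 1×50 (L)
  32 contains 3×10 (XXX)
  2 contains 2×1 (II)

MMMDCCLXXXII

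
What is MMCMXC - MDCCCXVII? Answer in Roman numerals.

MMCMXC = 2990
MDCCCXVII = 1817
2990 - 1817 = 1173

MCLXXIII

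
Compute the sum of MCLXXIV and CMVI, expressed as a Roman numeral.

MCLXXIV = 1174
CMVI = 906
1174 + 906 = 2080

MMLXXX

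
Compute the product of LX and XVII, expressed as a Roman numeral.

LX = 60
XVII = 17
60 × 17 = 1020

MXX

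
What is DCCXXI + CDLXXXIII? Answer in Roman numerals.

DCCXXI = 721
CDLXXXIII = 483
721 + 483 = 1204

MCCIV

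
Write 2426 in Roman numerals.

Convert 2426 to Roman numerals:
  2426 contains 2×1000 (MM)
  426 contains 1×400 (CD)
  26 contains 2×10 (XX)
  6 contains 1×5 (V)
  1 contains 1×1 (I)

MMCDXXVI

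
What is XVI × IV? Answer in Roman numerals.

XVI = 16
IV = 4
16 × 4 = 64

LXIV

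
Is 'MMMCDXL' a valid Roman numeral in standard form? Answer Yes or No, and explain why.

'MMMCDXL': Check the rules: uses only the symbols I, V, X, L, C, D, M; no symbol is repeated more than three times in a row; V, L and D each appear at most once; the only places a smaller symbol precedes a larger one are the allowed subtractive pairs CD, XL, the symbol right after such a pair (if any) is smaller than the pair's first symbol, and otherwise the values never increase from left to right. Value: M (1000) + M (1000) + M (1000) + CD (400) + XL (40) = 3440. So it is a valid standard Roman numeral.

Yes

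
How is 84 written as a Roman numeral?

Convert 84 to Roman numerals:
  84 contains 1×50 (L)
  34 contains 3×10 (XXX)
  4 contains 1×4 (IV)

LXXXIV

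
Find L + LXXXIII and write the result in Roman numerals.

L = 50
LXXXIII = 83
50 + 83 = 133

CXXXIII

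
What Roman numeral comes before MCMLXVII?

MCMLXVII = 1967; previous is 1966

MCMLXVI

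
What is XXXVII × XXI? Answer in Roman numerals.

XXXVII = 37
XXI = 21
37 × 21 = 777

DCCLXXVII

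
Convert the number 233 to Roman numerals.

Convert 233 to Roman numerals:
  233 contains 2×100 (CC)
  33 contains 3×10 (XXX)
  3 contains 3×1 (III)

CCXXXIII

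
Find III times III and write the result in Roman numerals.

III = 3
III = 3
3 × 3 = 9

IX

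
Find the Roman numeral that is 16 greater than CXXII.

CXXII = 122
122 + 16 = 138

CXXXVIII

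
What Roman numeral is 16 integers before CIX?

CIX = 109
109 - 16 = 93

XCIII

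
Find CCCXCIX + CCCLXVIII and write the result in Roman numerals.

CCCXCIX = 399
CCCLXVIII = 368
399 + 368 = 767

DCCLXVII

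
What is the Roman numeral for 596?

Convert 596 to Roman numerals:
  596 contains 1×500 (D)
  96 contains 1×90 (XC)
  6 contains 1×5 (V)
  1 contains 1×1 (I)

DXCVI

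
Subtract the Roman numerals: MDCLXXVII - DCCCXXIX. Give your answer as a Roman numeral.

MDCLXXVII = 1677
DCCCXXIX = 829
1677 - 829 = 848

DCCCXLVIII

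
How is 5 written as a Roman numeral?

Convert 5 to Roman numerals:
  5 contains 1×5 (V)

V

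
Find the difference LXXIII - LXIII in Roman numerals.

LXXIII = 73
LXIII = 63
73 - 63 = 10

X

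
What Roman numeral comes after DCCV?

DCCV = 705; next is 706

DCCVI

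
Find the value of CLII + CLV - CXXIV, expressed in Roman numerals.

CLII = 152, CLV = 155, CXXIV = 124
152 + 155 = 307
307 - 124 = 183

CLXXXIII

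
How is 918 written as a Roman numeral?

Convert 918 to Roman numerals:
  918 contains 1×900 (CM)
  18 contains 1×10 (X)
  8 contains 1×5 (V)
  3 contains 3×1 (III)

CMXVIII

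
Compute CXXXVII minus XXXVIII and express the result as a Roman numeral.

CXXXVII = 137
XXXVIII = 38
137 - 38 = 99

XCIX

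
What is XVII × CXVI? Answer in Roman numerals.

XVII = 17
CXVI = 116
17 × 116 = 1972

MCMLXXII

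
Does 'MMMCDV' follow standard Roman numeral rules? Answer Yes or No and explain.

'MMMCDV': Check the rules: uses only the symbols I, V, X, L, C, D, M; no symbol is repeated more than three times in a row; V, L and D each appear at most once; the only place a smaller symbol precedes a larger one is the allowed subtractive pair CD, the symbol right after such a pair (if any) is smaller than the pair's first symbol, and otherwise the values never increase from left to right. Value: M (1000) + M (1000) + M (1000) + CD (400) + V (5) = 3405. So it is a valid standard Roman numeral.

Yes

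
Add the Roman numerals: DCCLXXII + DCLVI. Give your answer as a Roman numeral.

DCCLXXII = 772
DCLVI = 656
772 + 656 = 1428

MCDXXVIII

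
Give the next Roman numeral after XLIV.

XLIV = 44, so the next integer is 44 + 1 = 45

XLV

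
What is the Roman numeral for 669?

Convert 669 to Roman numerals:
  669 contains 1×500 (D)
  169 contains 1×100 (C)
  69 contains 1×50 (L)
  19 contains 1×10 (X)
  9 contains 1×9 (IX)

DCLXIX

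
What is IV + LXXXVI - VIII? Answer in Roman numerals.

IV = 4, LXXXVI = 86, VIII = 8
4 + 86 = 90
90 - 8 = 82

LXXXII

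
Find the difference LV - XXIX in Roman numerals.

LV = 55
XXIX = 29
55 - 29 = 26

XXVI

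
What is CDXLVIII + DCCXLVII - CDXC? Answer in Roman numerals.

CDXLVIII = 448, DCCXLVII = 747, CDXC = 490
448 + 747 = 1195
1195 - 490 = 705

DCCV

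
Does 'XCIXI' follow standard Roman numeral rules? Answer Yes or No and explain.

'XCIXI': I cannot come right after the subtractive pair IX: once I is subtracted in IX, the next symbol must be smaller than I

No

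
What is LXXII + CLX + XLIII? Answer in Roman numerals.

LXXII = 72, CLX = 160, XLIII = 43
72 + 160 = 232
232 + 43 = 275

CCLXXV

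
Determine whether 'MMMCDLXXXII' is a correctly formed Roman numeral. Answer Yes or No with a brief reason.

'MMMCDLXXXII': Check the rules: uses only the symbols I, V, X, L, C, D, M; no symbol is repeated more than three times in a row; V, L and D each appear at most once; the only place a smaller symbol precedes a larger one is the allowed subtractive pair CD, the symbol right after such a pair (if any) is smaller than the pair's first symbol, and otherwise the values never increase from left to right. Value: M (1000) + M (1000) + M (1000) + CD (400) + L (50) + X (10) + X (10) + X (10) + I (1) + I (1) = 3482. So it is a valid standard Roman numeral.

Yes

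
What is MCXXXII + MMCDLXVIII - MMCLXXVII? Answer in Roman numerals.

MCXXXII = 1132, MMCDLXVIII = 2468, MMCLXXVII = 2177
1132 + 2468 = 3600
3600 - 2177 = 1423

MCDXXIII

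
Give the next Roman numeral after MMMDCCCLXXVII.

MMMDCCCLXXVII = 3877; next is 3878

MMMDCCCLXXVIII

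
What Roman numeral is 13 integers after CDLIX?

CDLIX = 459
459 + 13 = 472

CDLXXII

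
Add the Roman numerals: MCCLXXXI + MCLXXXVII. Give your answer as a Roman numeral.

MCCLXXXI = 1281
MCLXXXVII = 1187
1281 + 1187 = 2468

MMCDLXVIII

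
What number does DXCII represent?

DXCII: D=500, XC=90, I=1, I=1
500 + 90 + 1 + 1 = 592

592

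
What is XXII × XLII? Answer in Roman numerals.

XXII = 22
XLII = 42
22 × 42 = 924

CMXXIV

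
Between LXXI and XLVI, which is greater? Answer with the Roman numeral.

LXXI = 71
XLVI = 46
71 is larger

LXXI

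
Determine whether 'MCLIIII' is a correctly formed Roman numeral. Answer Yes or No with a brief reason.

'MCLIIII': More than 3 consecutive I's

No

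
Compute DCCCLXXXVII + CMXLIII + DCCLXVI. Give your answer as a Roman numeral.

DCCCLXXXVII = 887, CMXLIII = 943, DCCLXVI = 766
887 + 943 = 1830
1830 + 766 = 2596

MMDXCVI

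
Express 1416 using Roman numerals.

Convert 1416 to Roman numerals:
  1416 contains 1×1000 (M)
  416 contains 1×400 (CD)
  16 contains 1×10 (X)
  6 contains 1×5 (V)
  1 contains 1×1 (I)

MCDXVI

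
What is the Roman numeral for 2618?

Convert 2618 to Roman numerals:
  2618 contains 2×1000 (MM)
  618 contains 1×500 (D)
  118 contains 1×100 (C)
  18 contains 1×10 (X)
  8 contains 1×5 (V)
  3 contains 3×1 (III)

MMDCXVIII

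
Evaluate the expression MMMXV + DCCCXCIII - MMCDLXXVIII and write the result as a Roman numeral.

MMMXV = 3015, DCCCXCIII = 893, MMCDLXXVIII = 2478
3015 + 893 = 3908
3908 - 2478 = 1430

MCDXXX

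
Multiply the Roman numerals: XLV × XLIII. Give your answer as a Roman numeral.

XLV = 45
XLIII = 43
45 × 43 = 1935

MCMXXXV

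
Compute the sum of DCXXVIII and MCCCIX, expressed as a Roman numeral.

DCXXVIII = 628
MCCCIX = 1309
628 + 1309 = 1937

MCMXXXVII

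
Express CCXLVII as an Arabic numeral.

CCXLVII: C=100, C=100, XL=40, V=5, I=1, I=1
100 + 100 + 40 + 5 + 1 + 1 = 247

247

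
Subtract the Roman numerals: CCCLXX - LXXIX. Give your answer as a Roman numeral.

CCCLXX = 370
LXXIX = 79
370 - 79 = 291

CCXCI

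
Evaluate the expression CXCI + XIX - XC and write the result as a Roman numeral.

CXCI = 191, XIX = 19, XC = 90
191 + 19 = 210
210 - 90 = 120

CXX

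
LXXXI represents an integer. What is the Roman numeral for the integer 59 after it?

LXXXI = 81
81 + 59 = 140

CXL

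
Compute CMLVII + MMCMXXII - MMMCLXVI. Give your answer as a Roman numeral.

CMLVII = 957, MMCMXXII = 2922, MMMCLXVI = 3166
957 + 2922 = 3879
3879 - 3166 = 713

DCCXIII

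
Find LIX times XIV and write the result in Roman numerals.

LIX = 59
XIV = 14
59 × 14 = 826

DCCCXXVI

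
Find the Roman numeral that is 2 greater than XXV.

XXV = 25
25 + 2 = 27

XXVII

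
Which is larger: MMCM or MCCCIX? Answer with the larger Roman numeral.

MMCM = 2900
MCCCIX = 1309
2900 is larger

MMCM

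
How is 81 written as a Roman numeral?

Convert 81 to Roman numerals:
  81 contains 1×50 (L)
  31 contains 3×10 (XXX)
  1 contains 1×1 (I)

LXXXI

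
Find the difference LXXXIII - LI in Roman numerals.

LXXXIII = 83
LI = 51
83 - 51 = 32

XXXII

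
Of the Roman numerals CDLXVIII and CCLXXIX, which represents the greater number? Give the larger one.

CDLXVIII = 468
CCLXXIX = 279
468 is larger

CDLXVIII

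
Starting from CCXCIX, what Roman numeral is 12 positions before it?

CCXCIX = 299
299 - 12 = 287

CCLXXXVII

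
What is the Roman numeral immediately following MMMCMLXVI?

MMMCMLXVI = 3966, so the next integer is 3966 + 1 = 3967

MMMCMLXVII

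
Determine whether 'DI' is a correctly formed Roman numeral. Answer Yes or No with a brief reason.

'DI': Check the rules: uses only the symbols I, V, X, L, C, D, M; no symbol is repeated more than three times in a row; V, L and D each appear at most once; no smaller symbol precedes a larger one (values never increase from left to right). Value: D (500) + I (1) = 501. So it is a valid standard Roman numeral.

Yes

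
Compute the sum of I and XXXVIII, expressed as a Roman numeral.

I = 1
XXXVIII = 38
1 + 38 = 39

XXXIX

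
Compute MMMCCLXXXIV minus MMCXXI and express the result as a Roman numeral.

MMMCCLXXXIV = 3284
MMCXXI = 2121
3284 - 2121 = 1163

MCLXIII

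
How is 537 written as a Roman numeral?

Convert 537 to Roman numerals:
  537 contains 1×500 (D)
  37 contains 3×10 (XXX)
  7 contains 1×5 (V)
  2 contains 2×1 (II)

DXXXVII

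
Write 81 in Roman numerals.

Convert 81 to Roman numerals:
  81 contains 1×50 (L)
  31 contains 3×10 (XXX)
  1 contains 1×1 (I)

LXXXI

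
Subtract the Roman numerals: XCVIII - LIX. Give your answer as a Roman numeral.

XCVIII = 98
LIX = 59
98 - 59 = 39

XXXIX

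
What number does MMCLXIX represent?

MMCLXIX: M=1000, M=1000, C=100, L=50, X=10, IX=9
1000 + 1000 + 100 + 50 + 10 + 9 = 2169

2169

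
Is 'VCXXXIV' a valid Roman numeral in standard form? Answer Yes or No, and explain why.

'VCXXXIV': V should not appear more than once

No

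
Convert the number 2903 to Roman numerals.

Convert 2903 to Roman numerals:
  2903 contains 2×1000 (MM)
  903 contains 1×900 (CM)
  3 contains 3×1 (III)

MMCMIII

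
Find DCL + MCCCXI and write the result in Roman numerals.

DCL = 650
MCCCXI = 1311
650 + 1311 = 1961

MCMLXI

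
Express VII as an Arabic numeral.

VII: V=5, I=1, I=1
5 + 1 + 1 = 7

7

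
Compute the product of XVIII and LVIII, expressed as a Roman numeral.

XVIII = 18
LVIII = 58
18 × 58 = 1044

MXLIV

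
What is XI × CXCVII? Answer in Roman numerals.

XI = 11
CXCVII = 197
11 × 197 = 2167

MMCLXVII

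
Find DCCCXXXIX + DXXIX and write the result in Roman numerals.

DCCCXXXIX = 839
DXXIX = 529
839 + 529 = 1368

MCCCLXVIII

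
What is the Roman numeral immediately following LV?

LV = 55, so the next integer is 55 + 1 = 56

LVI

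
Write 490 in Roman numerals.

Convert 490 to Roman numerals:
  490 contains 1×400 (CD)
  90 contains 1×90 (XC)

CDXC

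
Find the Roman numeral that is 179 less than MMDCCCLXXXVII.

MMDCCCLXXXVII = 2887
2887 - 179 = 2708

MMDCCVIII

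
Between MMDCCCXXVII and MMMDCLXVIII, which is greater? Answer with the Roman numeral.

MMDCCCXXVII = 2827
MMMDCLXVIII = 3668
3668 is larger

MMMDCLXVIII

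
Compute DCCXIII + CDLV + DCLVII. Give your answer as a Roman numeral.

DCCXIII = 713, CDLV = 455, DCLVII = 657
713 + 455 = 1168
1168 + 657 = 1825

MDCCCXXV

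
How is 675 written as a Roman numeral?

Convert 675 to Roman numerals:
  675 contains 1×500 (D)
  175 contains 1×100 (C)
  75 contains 1×50 (L)
  25 contains 2×10 (XX)
  5 contains 1×5 (V)

DCLXXV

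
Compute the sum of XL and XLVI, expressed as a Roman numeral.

XL = 40
XLVI = 46
40 + 46 = 86

LXXXVI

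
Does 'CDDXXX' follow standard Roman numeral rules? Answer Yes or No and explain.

'CDDXXX': D should not appear more than once

No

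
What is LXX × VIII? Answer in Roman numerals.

LXX = 70
VIII = 8
70 × 8 = 560

DLX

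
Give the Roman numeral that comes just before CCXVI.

CCXVI = 216, so the previous integer is 216 - 1 = 215

CCXV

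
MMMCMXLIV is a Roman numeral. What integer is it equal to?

MMMCMXLIV: M=1000, M=1000, M=1000, CM=900, XL=40, IV=4
1000 + 1000 + 1000 + 900 + 40 + 4 = 3944

3944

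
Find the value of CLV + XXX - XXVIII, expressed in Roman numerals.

CLV = 155, XXX = 30, XXVIII = 28
155 + 30 = 185
185 - 28 = 157

CLVII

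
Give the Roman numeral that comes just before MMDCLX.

MMDCLX = 2660; previous is 2659

MMDCLIX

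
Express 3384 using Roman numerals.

Convert 3384 to Roman numerals:
  3384 contains 3×1000 (MMM)
  384 contains 3×100 (CCC)
  84 contains 1×50 (L)
  34 contains 3×10 (XXX)
  4 contains 1×4 (IV)

MMMCCCLXXXIV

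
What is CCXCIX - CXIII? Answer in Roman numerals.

CCXCIX = 299
CXIII = 113
299 - 113 = 186

CLXXXVI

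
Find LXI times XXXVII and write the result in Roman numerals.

LXI = 61
XXXVII = 37
61 × 37 = 2257

MMCCLVII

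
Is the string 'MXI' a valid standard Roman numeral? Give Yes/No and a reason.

'MXI': Check the rules: uses only the symbols I, V, X, L, C, D, M; no symbol is repeated more than three times in a row; V, L and D each appear at most once; no smaller symbol precedes a larger one (values never increase from left to right). Value: M (1000) + X (10) + I (1) = 1011. So it is a valid standard Roman numeral.

Yes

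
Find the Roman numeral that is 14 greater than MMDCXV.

MMDCXV = 2615
2615 + 14 = 2629

MMDCXXIX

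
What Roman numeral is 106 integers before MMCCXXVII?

MMCCXXVII = 2227
2227 - 106 = 2121

MMCXXI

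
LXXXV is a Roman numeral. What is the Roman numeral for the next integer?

LXXXV = 85; next is 86

LXXXVI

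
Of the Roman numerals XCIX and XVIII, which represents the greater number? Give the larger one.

XCIX = 99
XVIII = 18
99 is larger

XCIX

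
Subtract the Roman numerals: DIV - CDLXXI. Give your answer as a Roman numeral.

DIV = 504
CDLXXI = 471
504 - 471 = 33

XXXIII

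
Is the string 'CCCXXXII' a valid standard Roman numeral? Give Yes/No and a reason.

'CCCXXXII': Check the rules: uses only the symbols I, V, X, L, C, D, M; no symbol is repeated more than three times in a row; V, L and D each appear at most once; no smaller symbol precedes a larger one (values never increase from left to right). Value: C (100) + C (100) + C (100) + X (10) + X (10) + X (10) + I (1) + I (1) = 332. So it is a valid standard Roman numeral.

Yes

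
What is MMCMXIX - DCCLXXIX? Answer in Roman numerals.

MMCMXIX = 2919
DCCLXXIX = 779
2919 - 779 = 2140

MMCXL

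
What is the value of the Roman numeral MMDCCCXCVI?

MMDCCCXCVI: M=1000, M=1000, D=500, C=100, C=100, C=100, XC=90, V=5, I=1
1000 + 1000 + 500 + 100 + 100 + 100 + 90 + 5 + 1 = 2896

2896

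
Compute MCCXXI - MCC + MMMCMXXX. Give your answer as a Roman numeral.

MCCXXI = 1221, MCC = 1200, MMMCMXXX = 3930
1221 - 1200 = 21
21 + 3930 = 3951

MMMCMLI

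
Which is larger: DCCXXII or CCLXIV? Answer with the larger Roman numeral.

DCCXXII = 722
CCLXIV = 264
722 is larger

DCCXXII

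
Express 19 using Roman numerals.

Convert 19 to Roman numerals:
  19 contains 1×10 (X)
  9 contains 1×9 (IX)

XIX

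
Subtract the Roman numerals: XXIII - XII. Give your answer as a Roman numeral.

XXIII = 23
XII = 12
23 - 12 = 11

XI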